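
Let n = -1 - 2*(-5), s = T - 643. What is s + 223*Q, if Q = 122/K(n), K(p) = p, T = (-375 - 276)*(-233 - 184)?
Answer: 2464622/9 ≈ 2.7385e+5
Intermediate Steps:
T = 271467 (T = -651*(-417) = 271467)
s = 270824 (s = 271467 - 643 = 270824)
n = 9 (n = -1 + 10 = 9)
Q = 122/9 ≈ 13.556
s + 223*Q = 270824 + 223*(122/9) = 270824 + 27206/9 = 2464622/9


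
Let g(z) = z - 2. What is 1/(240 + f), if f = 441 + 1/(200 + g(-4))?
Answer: 194/132115 ≈ 0.0014684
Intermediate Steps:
g(z) = -2 + z
f = 85555/194 (f = 441 + 1/(200 + (-2 - 4)) = 441 + 1/(200 - 6) = 441 + 1/194 = 85555/194 ≈ 441.00)
1/(240 + f) = 1/(240 + 85555/194) = 1/(132115/194) = 194/132115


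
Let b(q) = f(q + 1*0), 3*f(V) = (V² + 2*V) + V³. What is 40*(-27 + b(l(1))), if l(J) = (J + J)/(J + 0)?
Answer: -2600/3 ≈ -866.67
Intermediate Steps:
l(J) = 2 (l(J) = (2*J)/J = 2)
f(V) = V²/3 + V³/3 + 2*V/3 (f(V) = ((V² + 2*V) + V³)/3 = (V² + V³ + 2*V)/3 = V²/3 + V³/3 + 2*V/3)
b(q) = q*(2 + q + q²)/3 (b(q) = (q + 1*0)*(2 + (q + 1*0) + (q + 1*0)²)/3 = (q + 0)*(2 + (q + 0) + (q + 0)²)/3 = q*(2 + q + q²)/3)
40*(-27 + b(l(1))) = 40*(-27 + (⅓)*2*(2 + 2 + 2²)) = 40*(-27 + (⅓)*2*(2 + 2 + 4)) = 40*(-27 + (⅓)*2*8) = 40*(-27 + 16/3) = 40*(-65/3) = -2600/3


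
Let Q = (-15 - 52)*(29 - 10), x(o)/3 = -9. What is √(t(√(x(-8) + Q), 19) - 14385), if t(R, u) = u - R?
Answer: √(-14366 - 10*I*√13) ≈ 0.1504 - 119.86*I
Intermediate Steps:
x(o) = -27 (x(o) = 3*(-9) = -27)
Q = -1273 (Q = -67*19 = -1273)
√(t(√(x(-8) + Q), 19) - 14385) = √((19 - √(-27 - 1273)) - 14385) = √((19 - √(-1300)) - 14385) = √((19 - 10*I*√13) - 14385) = √(-14366 - 10*I*√13)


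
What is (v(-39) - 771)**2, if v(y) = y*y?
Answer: 562500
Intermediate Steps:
v(y) = y**2
(v(-39) - 771)**2 = ((-39)**2 - 771)**2 = (1521 - 771)**2 = 750**2 = 562500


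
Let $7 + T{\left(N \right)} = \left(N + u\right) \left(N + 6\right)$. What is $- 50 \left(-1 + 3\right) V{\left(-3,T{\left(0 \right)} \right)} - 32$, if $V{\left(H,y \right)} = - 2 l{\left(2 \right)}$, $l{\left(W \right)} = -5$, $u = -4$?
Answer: $-1032$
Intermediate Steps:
$T{\left(N \right)} = -7 + \left(-4 + N\right) \left(6 + N\right)$ ($T{\left(N \right)} = -7 + \left(N - 4\right) \left(N + 6\right) = -7 + \left(-4 + N\right) \left(6 + N\right)$)
$V{\left(H,y \right)} = 10$ ($V{\left(H,y \right)} = \left(-2\right) \left(-5\right) = 10$)
$- 50 \left(-1 + 3\right) V{\left(-3,T{\left(0 \right)} \right)} - 32 = - 50 \left(-1 + 3\right) 10 - 32 = - 50 \cdot 2 \cdot 10 - 32 = \left(-50\right) 20 - 32 = -1000 - 32 = -1032$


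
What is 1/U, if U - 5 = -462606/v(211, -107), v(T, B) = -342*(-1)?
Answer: -57/76816 ≈ -0.00074203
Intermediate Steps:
v(T, B) = 342
U = -76816/57 (U = 5 - 462606/342 = 5 - 462606*1/342 = 5 - 77101/57 = -76816/57 ≈ -1347.6)
1/U = 1/(-76816/57) = -57/76816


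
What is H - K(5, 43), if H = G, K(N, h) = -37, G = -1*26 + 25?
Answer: 36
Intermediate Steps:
G = -1 (G = -26 + 25 = -1)
H = -1
H - K(5, 43) = -1 - 1*(-37) = -1 + 37 = 36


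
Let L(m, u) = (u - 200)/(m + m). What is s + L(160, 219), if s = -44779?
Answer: -14329261/320 ≈ -44779.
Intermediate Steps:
L(m, u) = (-200 + u)/(2*m) (L(m, u) = (-200 + u)/((2*m)) = (-200 + u)*(1/(2*m)) = (-200 + u)/(2*m))
s + L(160, 219) = -44779 + (½)*(-200 + 219)/160 = -44779 + (½)*(1/160)*19 = -44779 + 19/320 = -14329261/320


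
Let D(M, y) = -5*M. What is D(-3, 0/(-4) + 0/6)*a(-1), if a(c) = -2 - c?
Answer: -15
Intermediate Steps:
D(-3, 0/(-4) + 0/6)*a(-1) = (-5*(-3))*(-2 - 1*(-1)) = 15*(-2 + 1) = 15*(-1) = -15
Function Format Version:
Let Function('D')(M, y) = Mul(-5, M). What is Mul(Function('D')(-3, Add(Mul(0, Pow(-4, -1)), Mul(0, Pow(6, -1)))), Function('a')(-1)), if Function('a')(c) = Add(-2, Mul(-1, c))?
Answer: -15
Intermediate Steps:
Mul(Function('D')(-3, Add(Mul(0, Pow(-4, -1)), Mul(0, Pow(6, -1)))), Function('a')(-1)) = Mul(Mul(-5, -3), Add(-2, Mul(-1, -1))) = Mul(15, Add(-2, 1)) = Mul(15, -1) = -15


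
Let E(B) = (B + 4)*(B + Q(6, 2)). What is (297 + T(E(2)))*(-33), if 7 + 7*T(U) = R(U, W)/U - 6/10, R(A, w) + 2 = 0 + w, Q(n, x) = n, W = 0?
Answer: -390599/40 ≈ -9765.0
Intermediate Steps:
R(A, w) = -2 + w (R(A, w) = -2 + (0 + w) = -2 + w)
E(B) = (4 + B)*(6 + B) (E(B) = (B + 4)*(B + 6) = (4 + B)*(6 + B))
T(U) = -38/35 - 2/(7*U) (T(U) = -1 + ((-2 + 0)/U - 6/10)/7 = -1 + (-2/U - 6*1/10)/7 = -1 + (-2/U - 3/5)/7 = -1 + (-3/5 - 2/U)/7 = -1 + (-3/35 - 2/(7*U)) = -38/35 - 2/(7*U))
(297 + T(E(2)))*(-33) = (297 + 2*(-5 - 19*(24 + 2**2 + 10*2))/(35*(24 + 2**2 + 10*2)))*(-33) = (297 + 2*(-5 - 19*(24 + 4 + 20))/(35*(24 + 4 + 20)))*(-33) = (297 + (2/35)*(-5 - 19*48)/48)*(-33) = (297 + (2/35)*(1/48)*(-5 - 912))*(-33) = (297 + (2/35)*(1/48)*(-917))*(-33) = (297 - 131/120)*(-33) = (35509/120)*(-33) = -390599/40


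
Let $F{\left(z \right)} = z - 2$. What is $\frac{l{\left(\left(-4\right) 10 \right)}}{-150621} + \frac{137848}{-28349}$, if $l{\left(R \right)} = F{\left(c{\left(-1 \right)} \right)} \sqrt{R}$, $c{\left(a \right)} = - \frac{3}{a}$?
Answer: $- \frac{137848}{28349} - \frac{2 i \sqrt{10}}{150621} \approx -4.8625 - 4.199 \cdot 10^{-5} i$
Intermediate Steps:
$F{\left(z \right)} = -2 + z$
$l{\left(R \right)} = \sqrt{R}$ ($l{\left(R \right)} = \left(-2 - \frac{3}{-1}\right) \sqrt{R} = \left(-2 - -3\right) \sqrt{R} = \left(-2 + 3\right) \sqrt{R} = 1 \sqrt{R} = \sqrt{R}$)
$\frac{l{\left(\left(-4\right) 10 \right)}}{-150621} + \frac{137848}{-28349} = \frac{\sqrt{\left(-4\right) 10}}{-150621} + \frac{137848}{-28349} = \sqrt{-40} \left(- \frac{1}{150621}\right) + 137848 \left(- \frac{1}{28349}\right) = 2 i \sqrt{10} \left(- \frac{1}{150621}\right) - \frac{137848}{28349} = - \frac{2 i \sqrt{10}}{150621} - \frac{137848}{28349} = - \frac{137848}{28349} - \frac{2 i \sqrt{10}}{150621}$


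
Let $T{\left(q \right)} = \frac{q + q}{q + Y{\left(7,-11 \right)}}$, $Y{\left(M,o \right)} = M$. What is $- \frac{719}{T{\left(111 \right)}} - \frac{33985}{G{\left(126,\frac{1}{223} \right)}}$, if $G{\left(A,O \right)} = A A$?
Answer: $- \frac{32249911}{83916} \approx -384.31$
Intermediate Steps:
$G{\left(A,O \right)} = A^{2}$
$T{\left(q \right)} = \frac{2 q}{7 + q}$ ($T{\left(q \right)} = \frac{q + q}{q + 7} = \frac{2 q}{7 + q}$)
$- \frac{719}{T{\left(111 \right)}} - \frac{33985}{G{\left(126,\frac{1}{223} \right)}} = - \frac{719}{2 \cdot 111 \frac{1}{7 + 111}} - \frac{33985}{126^{2}} = - \frac{719}{2 \cdot 111 \cdot \frac{1}{118}} - \frac{33985}{15876} = - \frac{719}{2 \cdot 111 \cdot \frac{1}{118}} - \frac{4855}{2268} = - \frac{719}{\frac{111}{59}} - \frac{4855}{2268} = \left(-719\right) \frac{59}{111} - \frac{4855}{2268} = - \frac{42421}{111} - \frac{4855}{2268} = - \frac{32249911}{83916}$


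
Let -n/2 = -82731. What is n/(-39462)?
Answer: -27577/6577 ≈ -4.1929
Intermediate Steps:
n = 165462 (n = -2*(-82731) = 165462)
n/(-39462) = 165462/(-39462) = 165462*(-1/39462) = -27577/6577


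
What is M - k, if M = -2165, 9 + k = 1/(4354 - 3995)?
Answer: -774005/359 ≈ -2156.0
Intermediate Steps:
k = -3230/359 (k = -9 + 1/(4354 - 3995) = -9 + 1/359 = -3230/359 ≈ -8.9972)
M - k = -2165 - 1*(-3230/359) = -2165 + 3230/359 = -774005/359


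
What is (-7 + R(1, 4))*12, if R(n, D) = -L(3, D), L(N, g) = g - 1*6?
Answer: -60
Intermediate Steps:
L(N, g) = -6 + g (L(N, g) = g - 6 = -6 + g)
R(n, D) = 6 - D (R(n, D) = -(-6 + D) = 6 - D)
(-7 + R(1, 4))*12 = (-7 + (6 - 1*4))*12 = (-7 + (6 - 4))*12 = (-7 + 2)*12 = -5*12 = -60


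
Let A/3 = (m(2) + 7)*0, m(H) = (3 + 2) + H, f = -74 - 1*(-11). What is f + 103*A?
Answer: -63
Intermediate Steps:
f = -63 (f = -74 + 11 = -63)
m(H) = 5 + H
A = 0 (A = 3*(((5 + 2) + 7)*0) = 3*((7 + 7)*0) = 3*(14*0) = 3*0 = 0)
f + 103*A = -63 + 103*0 = -63 + 0 = -63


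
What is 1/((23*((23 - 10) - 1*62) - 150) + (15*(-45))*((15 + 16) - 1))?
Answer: -1/21527 ≈ -4.6453e-5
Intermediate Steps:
1/((23*((23 - 10) - 1*62) - 150) + (15*(-45))*((15 + 16) - 1)) = 1/((23*(13 - 62) - 150) - 675*(31 - 1)) = 1/((23*(-49) - 150) - 675*30) = 1/((-1127 - 150) - 20250) = 1/(-1277 - 20250) = 1/(-21527) = -1/21527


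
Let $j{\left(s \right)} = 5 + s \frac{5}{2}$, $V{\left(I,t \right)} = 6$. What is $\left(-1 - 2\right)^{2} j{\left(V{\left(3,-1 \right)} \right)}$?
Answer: $180$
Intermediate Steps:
$j{\left(s \right)} = 5 + \frac{5 s}{2}$ ($j{\left(s \right)} = 5 + s 5 \cdot \frac{1}{2} = 5 + s \frac{5}{2} = 5 + \frac{5 s}{2}$)
$\left(-1 - 2\right)^{2} j{\left(V{\left(3,-1 \right)} \right)} = \left(-1 - 2\right)^{2} \left(5 + \frac{5}{2} \cdot 6\right) = \left(-3\right)^{2} \left(5 + 15\right) = 9 \cdot 20 = 180$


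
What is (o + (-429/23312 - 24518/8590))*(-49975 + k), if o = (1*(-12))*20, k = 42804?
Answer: 174381753148673/100125040 ≈ 1.7416e+6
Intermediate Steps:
o = -240 (o = -12*20 = -240)
(o + (-429/23312 - 24518/8590))*(-49975 + k) = (-240 + (-429/23312 - 24518/8590))*(-49975 + 42804) = (-240 + (-429*1/23312 - 24518*1/8590))*(-7171) = (-240 + (-429/23312 - 12259/4295))*(-7171) = (-240 - 287624363/100125040)*(-7171) = -24317633963/100125040*(-7171) = 174381753148673/100125040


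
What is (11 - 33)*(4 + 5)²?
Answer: -1782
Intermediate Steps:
(11 - 33)*(4 + 5)² = -22*9² = -22*81 = -1782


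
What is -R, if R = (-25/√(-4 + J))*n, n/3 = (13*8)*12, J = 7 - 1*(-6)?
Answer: 31200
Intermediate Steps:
J = 13 (J = 7 + 6 = 13)
n = 3744 (n = 3*((13*8)*12) = 3*(104*12) = 3*1248 = 3744)
R = -31200 (R = -25/√(-4 + 13)*3744 = -25/(√9)*3744 = -25/3*3744 = -31200)
-R = -1*(-31200) = 31200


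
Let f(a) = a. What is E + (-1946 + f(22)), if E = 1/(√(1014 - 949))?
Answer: -1924 + √65/65 ≈ -1923.9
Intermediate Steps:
E = √65/65 (E = 1/(√65) = √65/65 ≈ 0.12403)
E + (-1946 + f(22)) = √65/65 + (-1946 + 22) = √65/65 - 1924 = -1924 + √65/65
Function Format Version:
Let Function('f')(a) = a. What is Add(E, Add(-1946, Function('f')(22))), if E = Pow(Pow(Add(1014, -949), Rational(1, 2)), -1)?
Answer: Add(-1924, Mul(Rational(1, 65), Pow(65, Rational(1, 2)))) ≈ -1923.9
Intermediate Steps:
E = Mul(Rational(1, 65), Pow(65, Rational(1, 2))) (E = Pow(Pow(65, Rational(1, 2)), -1) = Mul(Rational(1, 65), Pow(65, Rational(1, 2))) ≈ 0.12403)
Add(E, Add(-1946, Function('f')(22))) = Add(Mul(Rational(1, 65), Pow(65, Rational(1, 2))), Add(-1946, 22)) = Add(Mul(Rational(1, 65), Pow(65, Rational(1, 2))), -1924) = Add(-1924, Mul(Rational(1, 65), Pow(65, Rational(1, 2))))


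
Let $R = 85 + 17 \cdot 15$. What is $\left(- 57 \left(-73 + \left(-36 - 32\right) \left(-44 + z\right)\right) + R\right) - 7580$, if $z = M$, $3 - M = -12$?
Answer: $-115483$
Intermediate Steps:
$M = 15$ ($M = 3 - -12 = 3 + 12 = 15$)
$z = 15$
$R = 340$ ($R = 85 + 255 = 340$)
$\left(- 57 \left(-73 + \left(-36 - 32\right) \left(-44 + z\right)\right) + R\right) - 7580 = \left(- 57 \left(-73 + \left(-36 - 32\right) \left(-44 + 15\right)\right) + 340\right) - 7580 = \left(- 57 \left(-73 - -1972\right) + 340\right) - 7580 = \left(- 57 \left(-73 + 1972\right) + 340\right) - 7580 = \left(\left(-57\right) 1899 + 340\right) - 7580 = \left(-108243 + 340\right) - 7580 = -107903 - 7580 = -115483$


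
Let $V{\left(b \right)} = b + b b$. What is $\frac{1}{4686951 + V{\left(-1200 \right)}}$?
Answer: $\frac{1}{6125751} \approx 1.6325 \cdot 10^{-7}$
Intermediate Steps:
$V{\left(b \right)} = b + b^{2}$
$\frac{1}{4686951 + V{\left(-1200 \right)}} = \frac{1}{4686951 - 1200 \left(1 - 1200\right)} = \frac{1}{4686951 - -1438800} = \frac{1}{4686951 + 1438800} = \frac{1}{6125751}$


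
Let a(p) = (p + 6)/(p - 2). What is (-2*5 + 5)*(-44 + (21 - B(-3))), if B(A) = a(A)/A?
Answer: 116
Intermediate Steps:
a(p) = (6 + p)/(-2 + p)
B(A) = (6 + A)/(A*(-2 + A)) (B(A) = ((6 + A)/(-2 + A))/A = (6 + A)/(A*(-2 + A)))
(-2*5 + 5)*(-44 + (21 - B(-3))) = (-2*5 + 5)*(-44 + (21 - (6 - 3)/((-3)*(-2 - 3)))) = (-10 + 5)*(-44 + (21 - (-1)*3/(3*(-5)))) = -5*(-44 + (21 - (-1)*(-1)*3/(3*5))) = -5*(-44 + (21 - 1*⅕)) = -5*(-44 + (21 - ⅕)) = -5*(-44 + 104/5) = -5*(-116/5) = 116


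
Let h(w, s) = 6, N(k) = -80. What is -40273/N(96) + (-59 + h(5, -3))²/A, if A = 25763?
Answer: 1037778019/2061040 ≈ 503.52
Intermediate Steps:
-40273/N(96) + (-59 + h(5, -3))²/A = -40273/(-80) + (-59 + 6)²/25763 = -40273*(-1/80) + (-53)²*(1/25763) = 40273/80 + 2809*(1/25763) = 40273/80 + 2809/25763 = 1037778019/2061040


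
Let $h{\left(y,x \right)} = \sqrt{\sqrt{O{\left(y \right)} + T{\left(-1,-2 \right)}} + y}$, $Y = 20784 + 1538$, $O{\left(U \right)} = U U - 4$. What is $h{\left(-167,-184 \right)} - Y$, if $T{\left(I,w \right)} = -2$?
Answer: $-22322 + i \sqrt{167 - \sqrt{27883}} \approx -22322.0 + 0.13403 i$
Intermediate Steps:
$O{\left(U \right)} = -4 + U^{2}$ ($O{\left(U \right)} = U^{2} - 4 = -4 + U^{2}$)
$Y = 22322$
$h{\left(y,x \right)} = \sqrt{y + \sqrt{-6 + y^{2}}}$ ($h{\left(y,x \right)} = \sqrt{\sqrt{\left(-4 + y^{2}\right) - 2} + y} = \sqrt{\sqrt{-6 + y^{2}} + y} = \sqrt{y + \sqrt{-6 + y^{2}}}$)
$h{\left(-167,-184 \right)} - Y = \sqrt{-167 + \sqrt{-6 + \left(-167\right)^{2}}} - 22322 = \sqrt{-167 + \sqrt{-6 + 27889}} - 22322 = \sqrt{-167 + \sqrt{27883}} - 22322 = -22322 + \sqrt{-167 + \sqrt{27883}}$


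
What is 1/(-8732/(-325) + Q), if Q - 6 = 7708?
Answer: 325/2515782 ≈ 0.00012918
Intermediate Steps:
Q = 7714 (Q = 6 + 7708 = 7714)
1/(-8732/(-325) + Q) = 1/(-8732/(-325) + 7714) = 1/(-8732*(-1/325) + 7714) = 1/(8732/325 + 7714) = 1/(2515782/325) = 325/2515782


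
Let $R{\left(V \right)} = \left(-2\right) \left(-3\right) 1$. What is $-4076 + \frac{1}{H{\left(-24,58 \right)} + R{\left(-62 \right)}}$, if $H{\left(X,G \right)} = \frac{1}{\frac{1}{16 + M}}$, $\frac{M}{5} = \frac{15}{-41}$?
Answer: $- \frac{3370811}{827} \approx -4075.9$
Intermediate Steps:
$M = - \frac{75}{41}$ ($M = 5 \frac{15}{-41} = 5 \cdot 15 \left(- \frac{1}{41}\right) = 5 \left(- \frac{15}{41}\right) = - \frac{75}{41} \approx -1.8293$)
$H{\left(X,G \right)} = \frac{581}{41}$ ($H{\left(X,G \right)} = \frac{1}{\frac{1}{16 - \frac{75}{41}}} = \frac{1}{\frac{1}{\frac{581}{41}}} = \frac{1}{\frac{41}{581}} = \frac{581}{41}$)
$R{\left(V \right)} = 6$ ($R{\left(V \right)} = 6 \cdot 1 = 6$)
$-4076 + \frac{1}{H{\left(-24,58 \right)} + R{\left(-62 \right)}} = -4076 + \frac{1}{\frac{581}{41} + 6} = -4076 + \frac{1}{\frac{827}{41}} = -4076 + \frac{41}{827} = - \frac{3370811}{827}$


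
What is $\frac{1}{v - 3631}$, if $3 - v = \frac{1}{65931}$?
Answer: $- \frac{65931}{239197669} \approx -0.00027563$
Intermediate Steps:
$v = \frac{197792}{65931}$ ($v = 3 - \frac{1}{65931} = \frac{197792}{65931} \approx 3.0$)
$\frac{1}{v - 3631} = \frac{1}{\frac{197792}{65931} - 3631} = \frac{1}{- \frac{239197669}{65931}} = - \frac{65931}{239197669}$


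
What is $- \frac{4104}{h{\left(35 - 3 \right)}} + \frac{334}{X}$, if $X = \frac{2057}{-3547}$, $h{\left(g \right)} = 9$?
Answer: $- \frac{2122690}{2057} \approx -1031.9$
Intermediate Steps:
$X = - \frac{2057}{3547}$ ($X = 2057 \left(- \frac{1}{3547}\right) = - \frac{2057}{3547} \approx -0.57993$)
$- \frac{4104}{h{\left(35 - 3 \right)}} + \frac{334}{X} = - \frac{4104}{9} + \frac{334}{- \frac{2057}{3547}} = \left(-4104\right) \frac{1}{9} + 334 \left(- \frac{3547}{2057}\right) = -456 - \frac{1184698}{2057} = - \frac{2122690}{2057}$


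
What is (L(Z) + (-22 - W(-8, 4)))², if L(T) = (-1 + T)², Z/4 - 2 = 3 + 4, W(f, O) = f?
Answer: 1466521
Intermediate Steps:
Z = 36 (Z = 8 + 4*(3 + 4) = 8 + 4*7 = 8 + 28 = 36)
(L(Z) + (-22 - W(-8, 4)))² = ((-1 + 36)² + (-22 - 1*(-8)))² = (35² + (-22 + 8))² = (1225 - 14)² = 1211² = 1466521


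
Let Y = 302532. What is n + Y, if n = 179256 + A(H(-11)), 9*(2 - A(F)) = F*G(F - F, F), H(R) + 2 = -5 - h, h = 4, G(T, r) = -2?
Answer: 4336088/9 ≈ 4.8179e+5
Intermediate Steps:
H(R) = -11 (H(R) = -2 + (-5 - 1*4) = -2 + (-5 - 4) = -2 - 9 = -11)
A(F) = 2 + 2*F/9 (A(F) = 2 - F*(-2)/9 = 2 - (-2)*F/9 = 2 + 2*F/9)
n = 1613300/9 (n = 179256 + (2 + (2/9)*(-11)) = 179256 + (2 - 22/9) = 179256 - 4/9 = 1613300/9 ≈ 1.7926e+5)
n + Y = 1613300/9 + 302532 = 4336088/9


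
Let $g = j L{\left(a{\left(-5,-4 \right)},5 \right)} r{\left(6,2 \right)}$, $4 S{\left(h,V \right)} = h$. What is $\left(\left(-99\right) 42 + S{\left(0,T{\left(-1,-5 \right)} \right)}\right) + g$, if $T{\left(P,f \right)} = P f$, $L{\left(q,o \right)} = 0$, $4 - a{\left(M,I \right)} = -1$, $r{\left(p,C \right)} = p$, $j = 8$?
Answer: $-4158$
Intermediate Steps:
$a{\left(M,I \right)} = 5$ ($a{\left(M,I \right)} = 4 - -1 = 4 + 1 = 5$)
$S{\left(h,V \right)} = \frac{h}{4}$
$g = 0$ ($g = 8 \cdot 0 \cdot 6 = 0 \cdot 6 = 0$)
$\left(\left(-99\right) 42 + S{\left(0,T{\left(-1,-5 \right)} \right)}\right) + g = \left(\left(-99\right) 42 + \frac{1}{4} \cdot 0\right) + 0 = \left(-4158 + 0\right) + 0 = -4158 + 0 = -4158$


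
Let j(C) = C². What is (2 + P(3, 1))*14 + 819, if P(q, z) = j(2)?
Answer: 903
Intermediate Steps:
P(q, z) = 4 (P(q, z) = 2² = 4)
(2 + P(3, 1))*14 + 819 = (2 + 4)*14 + 819 = 6*14 + 819 = 84 + 819 = 903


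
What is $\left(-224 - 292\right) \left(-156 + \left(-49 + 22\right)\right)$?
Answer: $94428$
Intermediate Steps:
$\left(-224 - 292\right) \left(-156 + \left(-49 + 22\right)\right) = - 516 \left(-156 - 27\right) = \left(-516\right) \left(-183\right) = 94428$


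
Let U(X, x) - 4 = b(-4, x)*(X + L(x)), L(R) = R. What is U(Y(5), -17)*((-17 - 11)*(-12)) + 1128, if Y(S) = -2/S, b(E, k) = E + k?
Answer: 626232/5 ≈ 1.2525e+5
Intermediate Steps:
U(X, x) = 4 + (-4 + x)*(X + x)
U(Y(5), -17)*((-17 - 11)*(-12)) + 1128 = (4 + (-2/5)*(-4 - 17) - 17*(-4 - 17))*((-17 - 11)*(-12)) + 1128 = (4 - 2*⅕*(-21) - 17*(-21))*(-28*(-12)) + 1128 = (4 - ⅖*(-21) + 357)*336 + 1128 = (4 + 42/5 + 357)*336 + 1128 = (1847/5)*336 + 1128 = 620592/5 + 1128 = 626232/5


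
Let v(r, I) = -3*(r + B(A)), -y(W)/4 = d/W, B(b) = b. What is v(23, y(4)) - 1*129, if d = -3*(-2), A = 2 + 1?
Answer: -207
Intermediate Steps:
A = 3
d = 6
y(W) = -24/W
v(r, I) = -9 - 3*r (v(r, I) = -3*(r + 3) = -3*(3 + r) = -9 - 3*r)
v(23, y(4)) - 1*129 = (-9 - 3*23) - 1*129 = (-9 - 69) - 129 = -78 - 129 = -207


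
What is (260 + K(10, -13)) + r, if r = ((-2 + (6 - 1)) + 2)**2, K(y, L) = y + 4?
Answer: 299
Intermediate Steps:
K(y, L) = 4 + y
r = 25 (r = ((-2 + 5) + 2)**2 = (3 + 2)**2 = 5**2 = 25)
(260 + K(10, -13)) + r = (260 + (4 + 10)) + 25 = (260 + 14) + 25 = 274 + 25 = 299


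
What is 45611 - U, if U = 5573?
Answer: 40038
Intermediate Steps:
45611 - U = 45611 - 1*5573 = 45611 - 5573 = 40038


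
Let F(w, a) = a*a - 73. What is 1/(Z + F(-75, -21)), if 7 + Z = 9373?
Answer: 1/9734 ≈ 0.00010273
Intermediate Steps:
F(w, a) = -73 + a² (F(w, a) = a² - 73 = -73 + a²)
Z = 9366 (Z = -7 + 9373 = 9366)
1/(Z + F(-75, -21)) = 1/(9366 + (-73 + (-21)²)) = 1/(9366 + (-73 + 441)) = 1/(9366 + 368) = 1/9734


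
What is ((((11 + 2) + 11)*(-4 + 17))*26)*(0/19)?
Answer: 0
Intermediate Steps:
((((11 + 2) + 11)*(-4 + 17))*26)*(0/19) = (((13 + 11)*13)*26)*(0*(1/19)) = ((24*13)*26)*0 = (312*26)*0 = 8112*0 = 0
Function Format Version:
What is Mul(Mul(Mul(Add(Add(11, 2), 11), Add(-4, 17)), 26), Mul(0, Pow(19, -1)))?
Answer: 0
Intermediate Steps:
Mul(Mul(Mul(Add(Add(11, 2), 11), Add(-4, 17)), 26), Mul(0, Pow(19, -1))) = Mul(Mul(Mul(Add(13, 11), 13), 26), Mul(0, Rational(1, 19))) = Mul(Mul(Mul(24, 13), 26), 0) = Mul(Mul(312, 26), 0) = Mul(8112, 0) = 0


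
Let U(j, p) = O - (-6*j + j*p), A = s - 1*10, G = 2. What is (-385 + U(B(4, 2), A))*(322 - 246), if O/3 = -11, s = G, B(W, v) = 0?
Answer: -31768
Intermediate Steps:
s = 2
O = -33 (O = 3*(-11) = -33)
A = -8 (A = 2 - 1*10 = 2 - 10 = -8)
U(j, p) = -33 + 6*j - j*p (U(j, p) = -33 - (-6*j + j*p) = -33 + (6*j - j*p) = -33 + 6*j - j*p)
(-385 + U(B(4, 2), A))*(322 - 246) = (-385 + (-33 + 6*0 - 1*0*(-8)))*(322 - 246) = (-385 + (-33 + 0 + 0))*76 = (-385 - 33)*76 = -418*76 = -31768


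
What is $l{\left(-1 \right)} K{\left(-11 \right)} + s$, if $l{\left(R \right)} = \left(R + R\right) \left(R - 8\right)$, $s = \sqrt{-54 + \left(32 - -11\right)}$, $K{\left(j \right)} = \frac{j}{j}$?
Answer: $18 + i \sqrt{11} \approx 18.0 + 3.3166 i$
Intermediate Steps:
$K{\left(j \right)} = 1$
$s = i \sqrt{11}$ ($s = \sqrt{-54 + \left(32 + 11\right)} = \sqrt{-54 + 43} = \sqrt{-11} = i \sqrt{11} \approx 3.3166 i$)
$l{\left(R \right)} = 2 R \left(-8 + R\right)$
$l{\left(-1 \right)} K{\left(-11 \right)} + s = 2 \left(-1\right) \left(-8 - 1\right) 1 + i \sqrt{11} = 2 \left(-1\right) \left(-9\right) 1 + i \sqrt{11} = 18 \cdot 1 + i \sqrt{11} = 18 + i \sqrt{11}$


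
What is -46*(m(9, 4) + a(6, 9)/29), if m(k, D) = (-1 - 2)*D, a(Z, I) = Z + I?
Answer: 15318/29 ≈ 528.21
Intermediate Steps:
a(Z, I) = I + Z
m(k, D) = -3*D
-46*(m(9, 4) + a(6, 9)/29) = -46*(-3*4 + (9 + 6)/29) = -46*(-12 + 15*(1/29)) = -46*(-12 + 15/29) = -46*(-333/29) = 15318/29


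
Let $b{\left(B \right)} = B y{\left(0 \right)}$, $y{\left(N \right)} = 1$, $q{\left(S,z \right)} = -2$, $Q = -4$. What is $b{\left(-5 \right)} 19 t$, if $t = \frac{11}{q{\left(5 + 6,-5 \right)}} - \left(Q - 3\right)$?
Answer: $- \frac{285}{2} \approx -142.5$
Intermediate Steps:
$b{\left(B \right)} = B$ ($b{\left(B \right)} = B 1 = B$)
$t = \frac{3}{2}$ ($t = \frac{11}{-2} - \left(-4 - 3\right) = 11 \left(- \frac{1}{2}\right) - \left(-4 - 3\right) = - \frac{11}{2} - -7 = - \frac{11}{2} + 7 = \frac{3}{2} \approx 1.5$)
$b{\left(-5 \right)} 19 t = \left(-5\right) 19 \cdot \frac{3}{2} = \left(-95\right) \frac{3}{2} = - \frac{285}{2}$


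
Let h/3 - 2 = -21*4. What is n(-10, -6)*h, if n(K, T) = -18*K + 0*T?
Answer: -44280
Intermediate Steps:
h = -246 (h = 6 + 3*(-21*4) = 6 + 3*(-84) = 6 - 252 = -246)
n(K, T) = -18*K (n(K, T) = -18*K + 0 = -18*K)
n(-10, -6)*h = -18*(-10)*(-246) = 180*(-246) = -44280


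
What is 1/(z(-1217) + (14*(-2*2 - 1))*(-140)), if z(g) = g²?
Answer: 1/1490889 ≈ 6.7074e-7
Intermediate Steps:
1/(z(-1217) + (14*(-2*2 - 1))*(-140)) = 1/((-1217)² + (14*(-2*2 - 1))*(-140)) = 1/(1481089 + (14*(-4 - 1))*(-140)) = 1/(1481089 + (14*(-5))*(-140)) = 1/(1481089 - 70*(-140)) = 1/(1481089 + 9800) = 1/1490889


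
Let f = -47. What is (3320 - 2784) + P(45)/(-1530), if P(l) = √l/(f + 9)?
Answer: 536 + √5/19380 ≈ 536.00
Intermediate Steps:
P(l) = -√l/38 (P(l) = √l/(-47 + 9) = √l/(-38) = -√l/38)
(3320 - 2784) + P(45)/(-1530) = (3320 - 2784) - 3*√5/38/(-1530) = 536 - 3*√5/38*(-1/1530) = 536 + √5/19380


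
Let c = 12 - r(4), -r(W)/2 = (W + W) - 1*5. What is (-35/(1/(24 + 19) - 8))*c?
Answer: 3870/49 ≈ 78.980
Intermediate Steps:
r(W) = 10 - 4*W (r(W) = -2*((W + W) - 1*5) = -2*(2*W - 5) = -2*(-5 + 2*W) = 10 - 4*W)
c = 18 (c = 12 - (10 - 4*4) = 12 - (10 - 16) = 12 - 1*(-6) = 12 + 6 = 18)
(-35/(1/(24 + 19) - 8))*c = (-35/(1/(24 + 19) - 8))*18 = (-35/(1/43 - 8))*18 = (-35/(-343/43))*18 = -43/343*(-35)*18 = (215/49)*18 = 3870/49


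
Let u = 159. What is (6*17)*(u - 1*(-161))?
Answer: 32640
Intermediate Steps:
(6*17)*(u - 1*(-161)) = (6*17)*(159 - 1*(-161)) = 102*(159 + 161) = 102*320 = 32640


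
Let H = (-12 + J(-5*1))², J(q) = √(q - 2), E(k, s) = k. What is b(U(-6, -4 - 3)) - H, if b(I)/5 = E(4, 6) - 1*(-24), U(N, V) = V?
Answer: 3 + 24*I*√7 ≈ 3.0 + 63.498*I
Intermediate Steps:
b(I) = 140 (b(I) = 5*(4 - 1*(-24)) = 5*(4 + 24) = 5*28 = 140)
J(q) = √(-2 + q)
H = (-12 + I*√7)² (H = (-12 + √(-2 - 5*1))² = (-12 + √(-2 - 5))² = (-12 + √(-7))² = (-12 + I*√7)² ≈ 137.0 - 63.498*I)
b(U(-6, -4 - 3)) - H = 140 - (12 - I*√7)²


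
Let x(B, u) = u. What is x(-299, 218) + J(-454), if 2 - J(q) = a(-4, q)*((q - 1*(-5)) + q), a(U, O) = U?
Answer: -3392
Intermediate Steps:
J(q) = 22 + 8*q (J(q) = 2 - (-4)*((q - 1*(-5)) + q) = 2 - (-4)*((q + 5) + q) = 2 - (-4)*((5 + q) + q) = 2 - (-4)*(5 + 2*q) = 2 - (-20 - 8*q) = 2 + (20 + 8*q) = 22 + 8*q)
x(-299, 218) + J(-454) = 218 + (22 + 8*(-454)) = 218 + (22 - 3632) = 218 - 3610 = -3392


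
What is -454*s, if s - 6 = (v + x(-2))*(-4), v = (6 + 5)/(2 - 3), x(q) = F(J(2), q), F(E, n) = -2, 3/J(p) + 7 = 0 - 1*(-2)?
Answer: -26332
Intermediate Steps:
J(p) = -⅗ (J(p) = 3/(-7 + (0 - 1*(-2))) = 3/(-7 + (0 + 2)) = 3/(-7 + 2) = 3/(-5) = 3*(-⅕) = -⅗)
x(q) = -2
v = -11 (v = 11/(-1) = 11*(-1) = -11)
s = 58 (s = 6 + (-11 - 2)*(-4) = 6 - 13*(-4) = 6 + 52 = 58)
-454*s = -454*58 = -26332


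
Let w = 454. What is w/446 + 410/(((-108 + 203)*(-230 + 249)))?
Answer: 100233/80503 ≈ 1.2451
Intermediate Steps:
w/446 + 410/(((-108 + 203)*(-230 + 249))) = 454/446 + 410/(((-108 + 203)*(-230 + 249))) = 454*(1/446) + 410/((95*19)) = 227/223 + 410/1805 = 227/223 + 410*(1/1805) = 227/223 + 82/361 = 100233/80503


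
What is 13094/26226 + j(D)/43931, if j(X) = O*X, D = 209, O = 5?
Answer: 301319342/576067203 ≈ 0.52306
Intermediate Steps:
j(X) = 5*X
13094/26226 + j(D)/43931 = 13094/26226 + (5*209)/43931 = 13094*(1/26226) + 1045*(1/43931) = 6547/13113 + 1045/43931 = 301319342/576067203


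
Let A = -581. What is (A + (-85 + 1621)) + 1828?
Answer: 2783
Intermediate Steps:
(A + (-85 + 1621)) + 1828 = (-581 + (-85 + 1621)) + 1828 = (-581 + 1536) + 1828 = 955 + 1828 = 2783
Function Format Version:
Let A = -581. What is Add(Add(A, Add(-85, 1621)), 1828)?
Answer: 2783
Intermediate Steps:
Add(Add(A, Add(-85, 1621)), 1828) = Add(Add(-581, Add(-85, 1621)), 1828) = Add(Add(-581, 1536), 1828) = Add(955, 1828) = 2783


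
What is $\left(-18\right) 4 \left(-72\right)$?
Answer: $5184$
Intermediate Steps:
$\left(-18\right) 4 \left(-72\right) = \left(-72\right) \left(-72\right) = 5184$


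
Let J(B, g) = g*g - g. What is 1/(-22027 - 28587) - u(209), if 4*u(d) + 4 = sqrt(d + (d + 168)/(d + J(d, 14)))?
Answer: 50613/50614 - sqrt(2006221)/391 ≈ -2.6226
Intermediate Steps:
J(B, g) = g**2 - g
u(d) = -1 + sqrt(d + (168 + d)/(182 + d))/4 (u(d) = -1 + sqrt(d + (d + 168)/(d + 14*(-1 + 14)))/4 = -1 + sqrt(d + (168 + d)/(d + 14*13))/4 = -1 + sqrt(d + (168 + d)/(d + 182))/4 = -1 + sqrt(d + (168 + d)/(182 + d))/4)
1/(-22027 - 28587) - u(209) = 1/(-22027 - 28587) - (-1 + sqrt((168 + 209 + 209*(182 + 209))/(182 + 209))/4) = 1/(-50614) - (-1 + sqrt((168 + 209 + 209*391)/391)/4) = -1/50614 - (-1 + sqrt((168 + 209 + 81719)/391)/4) = -1/50614 - (-1 + sqrt((1/391)*82096)/4) = -1/50614 - (-1 + sqrt(82096/391)/4) = -1/50614 - (-1 + (4*sqrt(2006221)/391)/4) = -1/50614 - (-1 + sqrt(2006221)/391) = -1/50614 + (1 - sqrt(2006221)/391) = 50613/50614 - sqrt(2006221)/391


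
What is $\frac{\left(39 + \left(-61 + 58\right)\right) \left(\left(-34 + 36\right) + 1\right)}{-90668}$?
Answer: $- \frac{27}{22667} \approx -0.0011912$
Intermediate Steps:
$\frac{\left(39 + \left(-61 + 58\right)\right) \left(\left(-34 + 36\right) + 1\right)}{-90668} = \left(39 - 3\right) \left(2 + 1\right) \left(- \frac{1}{90668}\right) = 36 \cdot 3 \left(- \frac{1}{90668}\right) = 108 \left(- \frac{1}{90668}\right) = - \frac{27}{22667}$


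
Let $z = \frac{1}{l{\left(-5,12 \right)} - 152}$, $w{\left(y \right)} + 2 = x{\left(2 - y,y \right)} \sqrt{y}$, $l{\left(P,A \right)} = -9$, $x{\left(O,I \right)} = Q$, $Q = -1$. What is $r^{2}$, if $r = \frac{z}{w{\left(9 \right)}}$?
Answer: $\frac{1}{648025} \approx 1.5432 \cdot 10^{-6}$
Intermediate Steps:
$x{\left(O,I \right)} = -1$
$w{\left(y \right)} = -2 - \sqrt{y}$
$z = - \frac{1}{161}$ ($z = \frac{1}{-9 - 152} = \frac{1}{-161} = - \frac{1}{161} \approx -0.0062112$)
$r = \frac{1}{805}$ ($r = - \frac{1}{161 \left(-2 - \sqrt{9}\right)} = - \frac{1}{161 \left(-2 - 3\right)} = - \frac{1}{161 \left(-5\right)} = \left(- \frac{1}{161}\right) \left(- \frac{1}{5}\right) = \frac{1}{805} \approx 0.0012422$)
$r^{2} = \left(\frac{1}{805}\right)^{2} = \frac{1}{648025}$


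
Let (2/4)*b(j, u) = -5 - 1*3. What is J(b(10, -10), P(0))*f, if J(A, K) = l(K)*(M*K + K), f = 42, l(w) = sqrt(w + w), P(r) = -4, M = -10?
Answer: 3024*I*sqrt(2) ≈ 4276.6*I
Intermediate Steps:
l(w) = sqrt(2)*sqrt(w) (l(w) = sqrt(2*w) = sqrt(2)*sqrt(w))
b(j, u) = -16 (b(j, u) = 2*(-5 - 1*3) = 2*(-5 - 3) = 2*(-8) = -16)
J(A, K) = -9*sqrt(2)*K**(3/2) (J(A, K) = (sqrt(2)*sqrt(K))*(-10*K + K) = (sqrt(2)*sqrt(K))*(-9*K) = -9*sqrt(2)*K**(3/2))
J(b(10, -10), P(0))*f = -9*sqrt(2)*(-4)**(3/2)*42 = -9*sqrt(2)*(-8*I)*42 = (72*I*sqrt(2))*42 = 3024*I*sqrt(2)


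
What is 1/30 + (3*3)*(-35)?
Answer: -9449/30 ≈ -314.97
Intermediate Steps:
1/30 + (3*3)*(-35) = 1/30 + 9*(-35) = 1/30 - 315 = -9449/30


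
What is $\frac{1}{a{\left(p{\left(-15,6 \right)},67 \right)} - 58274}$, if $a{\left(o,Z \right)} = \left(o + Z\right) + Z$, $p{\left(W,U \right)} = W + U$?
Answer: $- \frac{1}{58149} \approx -1.7197 \cdot 10^{-5}$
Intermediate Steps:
$p{\left(W,U \right)} = U + W$
$a{\left(o,Z \right)} = o + 2 Z$ ($a{\left(o,Z \right)} = \left(Z + o\right) + Z = o + 2 Z$)
$\frac{1}{a{\left(p{\left(-15,6 \right)},67 \right)} - 58274} = \frac{1}{\left(\left(6 - 15\right) + 2 \cdot 67\right) - 58274} = \frac{1}{\left(-9 + 134\right) - 58274} = \frac{1}{125 - 58274} = \frac{1}{-58149} = - \frac{1}{58149}$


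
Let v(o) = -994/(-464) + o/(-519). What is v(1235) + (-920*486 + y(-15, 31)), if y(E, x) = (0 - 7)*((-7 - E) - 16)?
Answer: -53830110689/120408 ≈ -4.4706e+5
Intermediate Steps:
y(E, x) = 161 + 7*E (y(E, x) = -7*(-23 - E) = 161 + 7*E)
v(o) = 497/232 - o/519 (v(o) = -994*(-1/464) + o*(-1/519) = 497/232 - o/519)
v(1235) + (-920*486 + y(-15, 31)) = (497/232 - 1/519*1235) + (-920*486 + (161 + 7*(-15))) = (497/232 - 1235/519) + (-447120 + (161 - 105)) = -28577/120408 + (-447120 + 56) = -28577/120408 - 447064 = -53830110689/120408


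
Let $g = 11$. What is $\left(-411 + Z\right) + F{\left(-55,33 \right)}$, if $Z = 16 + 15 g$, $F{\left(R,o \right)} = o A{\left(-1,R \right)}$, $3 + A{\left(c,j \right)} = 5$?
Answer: $-164$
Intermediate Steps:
$A{\left(c,j \right)} = 2$ ($A{\left(c,j \right)} = -3 + 5 = 2$)
$F{\left(R,o \right)} = 2 o$ ($F{\left(R,o \right)} = o 2 = 2 o$)
$Z = 181$ ($Z = 16 + 15 \cdot 11 = 16 + 165 = 181$)
$\left(-411 + Z\right) + F{\left(-55,33 \right)} = \left(-411 + 181\right) + 2 \cdot 33 = -230 + 66 = -164$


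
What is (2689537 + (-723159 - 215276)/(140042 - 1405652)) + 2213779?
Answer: 1241137340239/253122 ≈ 4.9033e+6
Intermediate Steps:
(2689537 + (-723159 - 215276)/(140042 - 1405652)) + 2213779 = (2689537 - 938435/(-1265610)) + 2213779 = (2689537 - 938435*(-1/1265610)) + 2213779 = (2689537 + 187687/253122) + 2213779 = 680781172201/253122 + 2213779 = 1241137340239/253122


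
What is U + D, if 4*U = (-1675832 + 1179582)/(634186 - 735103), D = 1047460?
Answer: 211413289765/201834 ≈ 1.0475e+6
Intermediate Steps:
U = 248125/201834 (U = ((-1675832 + 1179582)/(634186 - 735103))/4 = (-496250/(-100917))/4 = (-496250*(-1/100917))/4 = (¼)*(496250/100917) = 248125/201834 ≈ 1.2294)
U + D = 248125/201834 + 1047460 = 211413289765/201834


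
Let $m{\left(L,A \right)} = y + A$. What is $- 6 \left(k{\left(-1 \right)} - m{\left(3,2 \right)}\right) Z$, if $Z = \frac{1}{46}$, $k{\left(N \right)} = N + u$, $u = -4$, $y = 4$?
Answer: $\frac{33}{23} \approx 1.4348$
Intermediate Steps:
$m{\left(L,A \right)} = 4 + A$
$k{\left(N \right)} = -4 + N$ ($k{\left(N \right)} = N - 4 = -4 + N$)
$Z = \frac{1}{46} \approx 0.021739$
$- 6 \left(k{\left(-1 \right)} - m{\left(3,2 \right)}\right) Z = - 6 \left(\left(-4 - 1\right) - \left(4 + 2\right)\right) \frac{1}{46} = - 6 \left(-5 - 6\right) \frac{1}{46} = \left(-6\right) \left(-11\right) \frac{1}{46} = 66 \cdot \frac{1}{46} = \frac{33}{23}$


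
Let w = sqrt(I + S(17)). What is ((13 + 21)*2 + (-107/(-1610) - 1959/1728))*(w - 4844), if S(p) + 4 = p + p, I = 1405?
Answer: -5369122643/16560 + 31035391*sqrt(1435)/463680 ≈ -3.2169e+5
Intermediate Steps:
S(p) = -4 + 2*p (S(p) = -4 + (p + p) = -4 + 2*p)
w = sqrt(1435) (w = sqrt(1405 + (-4 + 2*17)) = sqrt(1405 + (-4 + 34)) = sqrt(1405 + 30) = sqrt(1435) ≈ 37.881)
((13 + 21)*2 + (-107/(-1610) - 1959/1728))*(w - 4844) = ((13 + 21)*2 + (-107/(-1610) - 1959/1728))*(sqrt(1435) - 4844) = (34*2 + (-107*(-1/1610) - 1959*1/1728))*(-4844 + sqrt(1435)) = (68 + (107/1610 - 653/576))*(-4844 + sqrt(1435)) = (68 - 494849/463680)*(-4844 + sqrt(1435)) = 31035391*(-4844 + sqrt(1435))/463680 = -5369122643/16560 + 31035391*sqrt(1435)/463680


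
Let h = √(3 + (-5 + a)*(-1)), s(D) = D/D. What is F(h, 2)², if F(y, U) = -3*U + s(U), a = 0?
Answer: 25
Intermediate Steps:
s(D) = 1
h = 2*√2 (h = √(3 + (-5 + 0)*(-1)) = √(3 - 5*(-1)) = √(3 + 5) = √8 = 2*√2 ≈ 2.8284)
F(y, U) = 1 - 3*U (F(y, U) = -3*U + 1 = 1 - 3*U)
F(h, 2)² = (1 - 3*2)² = (1 - 6)² = (-5)² = 25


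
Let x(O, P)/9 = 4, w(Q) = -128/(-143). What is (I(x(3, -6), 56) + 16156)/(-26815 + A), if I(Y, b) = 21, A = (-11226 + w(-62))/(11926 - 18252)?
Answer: -7317002693/12127863240 ≈ -0.60332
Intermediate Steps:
w(Q) = 128/143 (w(Q) = -128*(-1/143) = 128/143)
A = 802595/452309 (A = (-11226 + 128/143)/(11926 - 18252) = -1605190/143/(-6326) = -1605190/143*(-1/6326) = 802595/452309 ≈ 1.7744)
x(O, P) = 36 (x(O, P) = 9*4 = 36)
(I(x(3, -6), 56) + 16156)/(-26815 + A) = (21 + 16156)/(-26815 + 802595/452309) = 16177/(-12127863240/452309) = 16177*(-452309/12127863240) = -7317002693/12127863240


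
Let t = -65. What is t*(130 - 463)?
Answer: 21645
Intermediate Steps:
t*(130 - 463) = -65*(130 - 463) = -65*(-333) = 21645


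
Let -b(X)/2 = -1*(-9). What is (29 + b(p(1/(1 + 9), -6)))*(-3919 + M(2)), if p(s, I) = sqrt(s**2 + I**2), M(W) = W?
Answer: -43087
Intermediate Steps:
p(s, I) = sqrt(I**2 + s**2)
b(X) = -18 (b(X) = -(-2)*(-9) = -2*9 = -18)
(29 + b(p(1/(1 + 9), -6)))*(-3919 + M(2)) = (29 - 18)*(-3919 + 2) = 11*(-3917) = -43087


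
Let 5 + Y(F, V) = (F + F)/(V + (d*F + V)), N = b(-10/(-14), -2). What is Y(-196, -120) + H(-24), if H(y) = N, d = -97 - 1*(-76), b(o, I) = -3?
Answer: -7850/969 ≈ -8.1011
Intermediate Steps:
d = -21 (d = -97 + 76 = -21)
N = -3
H(y) = -3
Y(F, V) = -5 + 2*F/(-21*F + 2*V) (Y(F, V) = -5 + (F + F)/(V + (-21*F + V)) = -5 + (2*F)/(V + (V - 21*F)) = -5 + (2*F)/(-21*F + 2*V) = -5 + 2*F/(-21*F + 2*V))
Y(-196, -120) + H(-24) = (-10*(-120) + 107*(-196))/(-21*(-196) + 2*(-120)) - 3 = (1200 - 20972)/(4116 - 240) - 3 = -19772/3876 - 3 = (1/3876)*(-19772) - 3 = -4943/969 - 3 = -7850/969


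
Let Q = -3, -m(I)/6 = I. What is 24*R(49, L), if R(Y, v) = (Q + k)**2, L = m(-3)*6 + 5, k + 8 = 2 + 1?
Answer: 1536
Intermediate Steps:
k = -5 (k = -8 + (2 + 1) = -8 + 3 = -5)
m(I) = -6*I
L = 113 (L = -6*(-3)*6 + 5 = 18*6 + 5 = 108 + 5 = 113)
R(Y, v) = 64 (R(Y, v) = (-3 - 5)**2 = (-8)**2 = 64)
24*R(49, L) = 24*64 = 1536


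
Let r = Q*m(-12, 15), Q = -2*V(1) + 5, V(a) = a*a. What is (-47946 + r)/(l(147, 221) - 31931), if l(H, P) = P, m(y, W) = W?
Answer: 2281/1510 ≈ 1.5106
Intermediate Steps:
V(a) = a**2
Q = 3 (Q = -2*1**2 + 5 = -2*1 + 5 = -2 + 5 = 3)
r = 45 (r = 3*15 = 45)
(-47946 + r)/(l(147, 221) - 31931) = (-47946 + 45)/(221 - 31931) = -47901/(-31710) = -47901*(-1/31710) = 2281/1510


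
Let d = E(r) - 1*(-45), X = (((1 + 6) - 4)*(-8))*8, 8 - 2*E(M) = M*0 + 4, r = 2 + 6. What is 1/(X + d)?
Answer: -1/145 ≈ -0.0068966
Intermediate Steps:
r = 8
E(M) = 2 (E(M) = 4 - (M*0 + 4)/2 = 4 - (0 + 4)/2 = 4 - ½*4 = 4 - 2 = 2)
X = -192 (X = ((7 - 4)*(-8))*8 = (3*(-8))*8 = -24*8 = -192)
d = 47 (d = 2 - 1*(-45) = 2 + 45 = 47)
1/(X + d) = 1/(-192 + 47) = 1/(-145) = -1/145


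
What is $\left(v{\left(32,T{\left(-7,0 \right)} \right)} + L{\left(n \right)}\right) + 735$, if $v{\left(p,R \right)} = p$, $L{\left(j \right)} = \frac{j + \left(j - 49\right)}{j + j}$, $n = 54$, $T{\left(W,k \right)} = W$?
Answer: $\frac{82895}{108} \approx 767.55$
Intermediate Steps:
$L{\left(j \right)} = \frac{-49 + 2 j}{2 j}$ ($L{\left(j \right)} = \frac{j + \left(-49 + j\right)}{2 j} = \left(-49 + 2 j\right) \frac{1}{2 j} = \frac{-49 + 2 j}{2 j}$)
$\left(v{\left(32,T{\left(-7,0 \right)} \right)} + L{\left(n \right)}\right) + 735 = \left(32 + \frac{- \frac{49}{2} + 54}{54}\right) + 735 = \left(32 + \frac{1}{54} \cdot \frac{59}{2}\right) + 735 = \left(32 + \frac{59}{108}\right) + 735 = \frac{3515}{108} + 735 = \frac{82895}{108}$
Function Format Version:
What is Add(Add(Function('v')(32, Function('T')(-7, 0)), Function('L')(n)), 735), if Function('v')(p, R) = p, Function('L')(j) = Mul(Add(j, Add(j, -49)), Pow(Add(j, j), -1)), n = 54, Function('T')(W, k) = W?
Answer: Rational(82895, 108) ≈ 767.55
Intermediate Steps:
Function('L')(j) = Mul(Rational(1, 2), Pow(j, -1), Add(-49, Mul(2, j))) (Function('L')(j) = Mul(Add(j, Add(-49, j)), Pow(Mul(2, j), -1)) = Mul(Add(-49, Mul(2, j)), Mul(Rational(1, 2), Pow(j, -1))) = Mul(Rational(1, 2), Pow(j, -1), Add(-49, Mul(2, j))))
Add(Add(Function('v')(32, Function('T')(-7, 0)), Function('L')(n)), 735) = Add(Add(32, Mul(Pow(54, -1), Add(Rational(-49, 2), 54))), 735) = Add(Add(32, Mul(Rational(1, 54), Rational(59, 2))), 735) = Add(Add(32, Rational(59, 108)), 735) = Add(Rational(3515, 108), 735) = Rational(82895, 108)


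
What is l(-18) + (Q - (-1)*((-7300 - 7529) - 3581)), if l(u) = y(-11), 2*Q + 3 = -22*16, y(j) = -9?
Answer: -37193/2 ≈ -18597.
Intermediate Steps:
Q = -355/2 (Q = -3/2 + (-22*16)/2 = -3/2 + (1/2)*(-352) = -3/2 - 176 = -355/2 ≈ -177.50)
l(u) = -9
l(-18) + (Q - (-1)*((-7300 - 7529) - 3581)) = -9 + (-355/2 - (-1)*((-7300 - 7529) - 3581)) = -9 + (-355/2 - (-1)*(-14829 - 3581)) = -9 + (-355/2 - (-1)*(-18410)) = -9 + (-355/2 - 1*18410) = -9 + (-355/2 - 18410) = -9 - 37175/2 = -37193/2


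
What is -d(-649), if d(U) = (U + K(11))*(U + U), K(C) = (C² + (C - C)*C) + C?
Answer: -671066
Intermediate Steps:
K(C) = C + C² (K(C) = (C² + 0*C) + C = (C² + 0) + C = C² + C = C + C²)
d(U) = 2*U*(132 + U) (d(U) = (U + 11*(1 + 11))*(U + U) = (U + 11*12)*(2*U) = (U + 132)*(2*U) = (132 + U)*(2*U) = 2*U*(132 + U))
-d(-649) = -2*(-649)*(132 - 649) = -2*(-649)*(-517) = -1*671066 = -671066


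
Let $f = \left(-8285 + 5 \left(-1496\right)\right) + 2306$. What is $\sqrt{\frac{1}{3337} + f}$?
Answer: $\frac{3 i \sqrt{16652624426}}{3337} \approx 116.01 i$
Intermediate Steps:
$f = -13459$ ($f = \left(-8285 - 7480\right) + 2306 = -15765 + 2306 = -13459$)
$\sqrt{\frac{1}{3337} + f} = \sqrt{\frac{1}{3337} - 13459} = \sqrt{- \frac{44912682}{3337}} = \frac{3 i \sqrt{16652624426}}{3337}$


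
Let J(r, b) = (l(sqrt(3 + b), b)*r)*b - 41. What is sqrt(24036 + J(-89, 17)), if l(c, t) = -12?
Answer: sqrt(42151) ≈ 205.31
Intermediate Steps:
J(r, b) = -41 - 12*b*r (J(r, b) = (-12*r)*b - 41 = -12*b*r - 41 = -41 - 12*b*r)
sqrt(24036 + J(-89, 17)) = sqrt(24036 + (-41 - 12*17*(-89))) = sqrt(24036 + (-41 + 18156)) = sqrt(24036 + 18115) = sqrt(42151)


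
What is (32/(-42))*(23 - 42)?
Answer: 304/21 ≈ 14.476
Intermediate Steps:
(32/(-42))*(23 - 42) = (32*(-1/42))*(-19) = -16/21*(-19) = 304/21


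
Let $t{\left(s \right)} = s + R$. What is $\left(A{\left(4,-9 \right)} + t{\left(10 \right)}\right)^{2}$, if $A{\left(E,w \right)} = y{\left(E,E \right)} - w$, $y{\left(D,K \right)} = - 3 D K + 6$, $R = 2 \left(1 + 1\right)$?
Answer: $361$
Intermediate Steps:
$R = 4$ ($R = 2 \cdot 2 = 4$)
$t{\left(s \right)} = 4 + s$ ($t{\left(s \right)} = s + 4 = 4 + s$)
$y{\left(D,K \right)} = 6 - 3 D K$ ($y{\left(D,K \right)} = - 3 D K + 6 = 6 - 3 D K$)
$A{\left(E,w \right)} = 6 - w - 3 E^{2}$ ($A{\left(E,w \right)} = \left(6 - 3 E E\right) - w = \left(6 - 3 E^{2}\right) - w = 6 - w - 3 E^{2}$)
$\left(A{\left(4,-9 \right)} + t{\left(10 \right)}\right)^{2} = \left(\left(6 - -9 - 3 \cdot 4^{2}\right) + \left(4 + 10\right)\right)^{2} = \left(\left(6 + 9 - 48\right) + 14\right)^{2} = \left(-33 + 14\right)^{2} = \left(-19\right)^{2} = 361$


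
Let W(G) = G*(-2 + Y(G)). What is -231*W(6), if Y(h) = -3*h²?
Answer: 152460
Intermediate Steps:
W(G) = G*(-2 - 3*G²)
-231*W(6) = -(-231)*6*(2 + 3*6²) = -(-231)*6*(2 + 3*36) = -(-231)*6*(2 + 108) = -(-231)*6*110 = -231*(-660) = 152460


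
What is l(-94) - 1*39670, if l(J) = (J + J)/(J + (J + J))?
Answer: -119008/3 ≈ -39669.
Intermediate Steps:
l(J) = 2/3 (l(J) = (2*J)/(J + 2*J) = (2*J)/((3*J)) = (2*J)*(1/(3*J)) = 2/3)
l(-94) - 1*39670 = 2/3 - 1*39670 = 2/3 - 39670 = -119008/3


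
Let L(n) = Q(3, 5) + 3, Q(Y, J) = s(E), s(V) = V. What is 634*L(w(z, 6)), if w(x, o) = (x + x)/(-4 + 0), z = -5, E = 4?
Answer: 4438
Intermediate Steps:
Q(Y, J) = 4
w(x, o) = -x/2 (w(x, o) = (2*x)/(-4) = (2*x)*(-¼) = -x/2)
L(n) = 7 (L(n) = 4 + 3 = 7)
634*L(w(z, 6)) = 634*7 = 4438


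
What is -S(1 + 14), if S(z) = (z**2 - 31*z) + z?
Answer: 225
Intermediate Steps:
S(z) = z**2 - 30*z
-S(1 + 14) = -(1 + 14)*(-30 + (1 + 14)) = -15*(-30 + 15) = -15*(-15) = -1*(-225) = 225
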